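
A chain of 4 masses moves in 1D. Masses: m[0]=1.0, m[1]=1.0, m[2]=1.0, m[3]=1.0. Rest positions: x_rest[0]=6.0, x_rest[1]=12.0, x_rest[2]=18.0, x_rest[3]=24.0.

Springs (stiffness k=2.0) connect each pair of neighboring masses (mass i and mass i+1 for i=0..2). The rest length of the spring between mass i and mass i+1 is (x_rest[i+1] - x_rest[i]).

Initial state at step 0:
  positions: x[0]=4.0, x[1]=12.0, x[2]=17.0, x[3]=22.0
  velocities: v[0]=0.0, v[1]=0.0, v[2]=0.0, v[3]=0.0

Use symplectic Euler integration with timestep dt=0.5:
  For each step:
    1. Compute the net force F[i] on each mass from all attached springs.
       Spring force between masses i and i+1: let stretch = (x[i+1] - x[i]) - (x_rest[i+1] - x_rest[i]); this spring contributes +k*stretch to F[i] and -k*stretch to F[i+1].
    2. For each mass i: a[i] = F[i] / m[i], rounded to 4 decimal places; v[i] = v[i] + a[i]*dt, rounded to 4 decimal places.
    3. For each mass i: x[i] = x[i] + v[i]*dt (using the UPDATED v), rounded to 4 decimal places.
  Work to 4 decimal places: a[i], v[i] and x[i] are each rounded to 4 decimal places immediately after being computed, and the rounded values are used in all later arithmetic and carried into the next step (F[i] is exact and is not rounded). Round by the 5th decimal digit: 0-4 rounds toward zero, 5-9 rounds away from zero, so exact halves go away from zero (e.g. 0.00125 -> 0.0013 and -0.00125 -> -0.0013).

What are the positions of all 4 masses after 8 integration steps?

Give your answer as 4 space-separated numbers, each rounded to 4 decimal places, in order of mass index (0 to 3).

Step 0: x=[4.0000 12.0000 17.0000 22.0000] v=[0.0000 0.0000 0.0000 0.0000]
Step 1: x=[5.0000 10.5000 17.0000 22.5000] v=[2.0000 -3.0000 0.0000 1.0000]
Step 2: x=[5.7500 9.5000 16.5000 23.2500] v=[1.5000 -2.0000 -1.0000 1.5000]
Step 3: x=[5.3750 10.1250 15.8750 23.6250] v=[-0.7500 1.2500 -1.2500 0.7500]
Step 4: x=[4.3750 11.2500 16.2500 23.1250] v=[-2.0000 2.2500 0.7500 -1.0000]
Step 5: x=[3.8125 11.4375 17.5625 22.1875] v=[-1.1250 0.3750 2.6250 -1.8750]
Step 6: x=[4.0625 10.8750 18.1250 21.9375] v=[0.5000 -1.1250 1.1250 -0.5000]
Step 7: x=[4.7188 10.5313 16.9688 22.7813] v=[1.3125 -0.6875 -2.3125 1.6875]
Step 8: x=[5.2813 10.5001 15.5001 23.7188] v=[1.1250 -0.0625 -2.9375 1.8750]

Answer: 5.2813 10.5001 15.5001 23.7188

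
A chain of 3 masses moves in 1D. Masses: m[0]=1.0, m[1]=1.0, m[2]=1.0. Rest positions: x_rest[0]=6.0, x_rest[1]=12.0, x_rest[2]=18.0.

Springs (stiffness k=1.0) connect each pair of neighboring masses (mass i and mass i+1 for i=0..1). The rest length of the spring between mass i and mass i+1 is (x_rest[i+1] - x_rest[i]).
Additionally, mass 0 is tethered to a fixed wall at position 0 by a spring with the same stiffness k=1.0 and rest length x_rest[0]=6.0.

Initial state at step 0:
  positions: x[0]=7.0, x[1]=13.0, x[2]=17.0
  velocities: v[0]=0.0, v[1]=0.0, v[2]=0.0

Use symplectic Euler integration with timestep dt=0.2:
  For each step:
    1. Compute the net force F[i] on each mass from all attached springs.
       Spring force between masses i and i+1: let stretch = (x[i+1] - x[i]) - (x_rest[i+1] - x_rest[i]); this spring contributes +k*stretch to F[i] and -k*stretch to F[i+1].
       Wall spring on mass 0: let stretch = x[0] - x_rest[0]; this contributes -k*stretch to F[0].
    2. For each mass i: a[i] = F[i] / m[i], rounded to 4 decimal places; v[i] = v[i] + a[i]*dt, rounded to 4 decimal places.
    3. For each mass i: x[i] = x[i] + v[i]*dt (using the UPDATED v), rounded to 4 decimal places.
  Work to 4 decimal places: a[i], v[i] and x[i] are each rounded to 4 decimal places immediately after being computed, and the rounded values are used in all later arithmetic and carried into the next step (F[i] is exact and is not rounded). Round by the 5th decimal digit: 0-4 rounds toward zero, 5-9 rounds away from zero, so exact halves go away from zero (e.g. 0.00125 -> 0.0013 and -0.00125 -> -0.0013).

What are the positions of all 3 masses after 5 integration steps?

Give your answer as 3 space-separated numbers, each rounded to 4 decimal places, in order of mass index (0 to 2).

Step 0: x=[7.0000 13.0000 17.0000] v=[0.0000 0.0000 0.0000]
Step 1: x=[6.9600 12.9200 17.0800] v=[-0.2000 -0.4000 0.4000]
Step 2: x=[6.8800 12.7680 17.2336] v=[-0.4000 -0.7600 0.7680]
Step 3: x=[6.7603 12.5591 17.4486] v=[-0.5984 -1.0445 1.0749]
Step 4: x=[6.6022 12.3138 17.7080] v=[-0.7907 -1.2264 1.2970]
Step 5: x=[6.4084 12.0558 17.9916] v=[-0.9688 -1.2899 1.4182]

Answer: 6.4084 12.0558 17.9916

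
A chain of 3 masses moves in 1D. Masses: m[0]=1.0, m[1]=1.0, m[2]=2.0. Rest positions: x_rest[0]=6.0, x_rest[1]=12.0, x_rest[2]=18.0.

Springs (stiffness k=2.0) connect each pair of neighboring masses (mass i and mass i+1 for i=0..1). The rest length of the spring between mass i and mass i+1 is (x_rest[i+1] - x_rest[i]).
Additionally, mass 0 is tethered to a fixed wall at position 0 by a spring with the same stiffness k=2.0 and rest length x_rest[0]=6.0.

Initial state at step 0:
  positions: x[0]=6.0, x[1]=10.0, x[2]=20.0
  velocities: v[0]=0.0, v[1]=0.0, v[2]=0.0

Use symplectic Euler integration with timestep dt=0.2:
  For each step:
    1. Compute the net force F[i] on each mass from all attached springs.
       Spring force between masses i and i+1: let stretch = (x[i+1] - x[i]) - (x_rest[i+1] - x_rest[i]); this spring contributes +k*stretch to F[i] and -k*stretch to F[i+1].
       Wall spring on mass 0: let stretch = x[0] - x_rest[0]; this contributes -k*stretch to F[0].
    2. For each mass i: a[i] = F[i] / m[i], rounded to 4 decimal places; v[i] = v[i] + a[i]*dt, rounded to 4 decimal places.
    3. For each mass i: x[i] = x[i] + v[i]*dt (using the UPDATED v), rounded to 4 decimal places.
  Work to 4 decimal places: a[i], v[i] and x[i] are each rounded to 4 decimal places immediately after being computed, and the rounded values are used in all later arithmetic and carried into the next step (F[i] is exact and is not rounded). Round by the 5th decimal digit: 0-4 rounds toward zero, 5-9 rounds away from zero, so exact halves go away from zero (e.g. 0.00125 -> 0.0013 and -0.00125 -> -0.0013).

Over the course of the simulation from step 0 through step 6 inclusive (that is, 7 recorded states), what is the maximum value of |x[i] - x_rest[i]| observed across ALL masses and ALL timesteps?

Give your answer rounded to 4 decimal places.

Answer: 2.6509

Derivation:
Step 0: x=[6.0000 10.0000 20.0000] v=[0.0000 0.0000 0.0000]
Step 1: x=[5.8400 10.4800 19.8400] v=[-0.8000 2.4000 -0.8000]
Step 2: x=[5.5840 11.3376 19.5456] v=[-1.2800 4.2880 -1.4720]
Step 3: x=[5.3416 12.3916 19.1629] v=[-1.2122 5.2698 -1.9136]
Step 4: x=[5.2358 13.4233 18.7493] v=[-0.5288 5.1583 -2.0679]
Step 5: x=[5.3662 14.2260 18.3627] v=[0.6519 4.0137 -1.9331]
Step 6: x=[5.7761 14.6509 18.0506] v=[2.0493 2.1245 -1.5604]
Max displacement = 2.6509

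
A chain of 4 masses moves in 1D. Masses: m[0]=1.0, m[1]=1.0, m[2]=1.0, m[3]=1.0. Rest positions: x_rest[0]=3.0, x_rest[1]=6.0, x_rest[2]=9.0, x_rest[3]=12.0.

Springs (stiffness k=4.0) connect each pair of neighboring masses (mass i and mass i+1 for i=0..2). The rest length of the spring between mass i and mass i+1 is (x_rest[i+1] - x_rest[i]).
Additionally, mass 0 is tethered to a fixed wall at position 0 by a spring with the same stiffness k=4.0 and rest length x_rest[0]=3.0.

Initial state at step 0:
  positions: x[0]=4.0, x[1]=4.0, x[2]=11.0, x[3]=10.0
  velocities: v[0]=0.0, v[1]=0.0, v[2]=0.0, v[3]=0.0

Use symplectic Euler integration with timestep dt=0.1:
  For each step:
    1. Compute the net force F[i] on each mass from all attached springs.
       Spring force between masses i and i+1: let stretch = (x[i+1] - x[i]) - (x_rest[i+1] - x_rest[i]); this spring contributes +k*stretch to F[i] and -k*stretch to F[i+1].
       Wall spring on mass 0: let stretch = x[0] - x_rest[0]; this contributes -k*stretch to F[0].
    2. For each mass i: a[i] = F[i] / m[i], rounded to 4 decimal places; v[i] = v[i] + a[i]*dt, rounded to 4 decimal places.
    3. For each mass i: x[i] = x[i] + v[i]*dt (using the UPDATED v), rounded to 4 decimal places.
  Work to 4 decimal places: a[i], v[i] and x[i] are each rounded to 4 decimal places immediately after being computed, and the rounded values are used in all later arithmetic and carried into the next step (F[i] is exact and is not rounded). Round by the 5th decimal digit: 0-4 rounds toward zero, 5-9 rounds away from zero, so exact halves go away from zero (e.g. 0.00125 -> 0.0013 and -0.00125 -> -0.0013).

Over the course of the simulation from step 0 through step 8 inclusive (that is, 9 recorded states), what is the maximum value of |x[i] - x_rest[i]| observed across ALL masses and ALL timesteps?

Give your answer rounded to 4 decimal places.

Answer: 2.7974

Derivation:
Step 0: x=[4.0000 4.0000 11.0000 10.0000] v=[0.0000 0.0000 0.0000 0.0000]
Step 1: x=[3.8400 4.2800 10.6800 10.1600] v=[-1.6000 2.8000 -3.2000 1.6000]
Step 2: x=[3.5440 4.7984 10.0832 10.4608] v=[-2.9600 5.1840 -5.9680 3.0080]
Step 3: x=[3.1564 5.4780 9.2901 10.8665] v=[-3.8758 6.7962 -7.9309 4.0570]
Step 4: x=[2.7354 6.2172 8.4076 11.3291] v=[-4.2097 7.3924 -8.8252 4.6264]
Step 5: x=[2.3443 6.9048 7.5543 11.7949] v=[-3.9111 6.8758 -8.5328 4.6578]
Step 6: x=[2.0418 7.4359 6.8447 12.2111] v=[-3.0246 5.3114 -7.0964 4.1616]
Step 7: x=[1.8734 7.7276 6.3734 12.5326] v=[-1.6837 2.9173 -4.7134 3.2150]
Step 8: x=[1.8643 7.7310 6.2026 12.7277] v=[-0.0914 0.0339 -1.7080 1.9513]
Max displacement = 2.7974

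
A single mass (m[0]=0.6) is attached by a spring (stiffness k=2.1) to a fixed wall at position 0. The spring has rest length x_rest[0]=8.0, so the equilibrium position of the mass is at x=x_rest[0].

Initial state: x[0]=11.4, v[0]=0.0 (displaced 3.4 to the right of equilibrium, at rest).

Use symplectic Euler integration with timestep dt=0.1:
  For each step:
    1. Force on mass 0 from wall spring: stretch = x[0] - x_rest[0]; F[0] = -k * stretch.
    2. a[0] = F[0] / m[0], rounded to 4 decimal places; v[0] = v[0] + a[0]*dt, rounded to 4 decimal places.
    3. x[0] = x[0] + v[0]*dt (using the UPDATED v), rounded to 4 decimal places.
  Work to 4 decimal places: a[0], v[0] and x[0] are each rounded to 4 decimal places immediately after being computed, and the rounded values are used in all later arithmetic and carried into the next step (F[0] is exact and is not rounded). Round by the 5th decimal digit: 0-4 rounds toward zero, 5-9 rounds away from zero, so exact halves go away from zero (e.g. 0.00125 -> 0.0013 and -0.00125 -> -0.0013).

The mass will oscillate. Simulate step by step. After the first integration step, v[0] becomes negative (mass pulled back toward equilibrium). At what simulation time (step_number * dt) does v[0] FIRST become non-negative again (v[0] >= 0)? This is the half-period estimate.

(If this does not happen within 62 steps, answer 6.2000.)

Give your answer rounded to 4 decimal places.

Step 0: x=[11.4000] v=[0.0000]
Step 1: x=[11.2810] v=[-1.1900]
Step 2: x=[11.0472] v=[-2.3384]
Step 3: x=[10.7067] v=[-3.4049]
Step 4: x=[10.2715] v=[-4.3523]
Step 5: x=[9.7568] v=[-5.1473]
Step 6: x=[9.1806] v=[-5.7622]
Step 7: x=[8.5631] v=[-6.1754]
Step 8: x=[7.9259] v=[-6.3725]
Step 9: x=[7.2912] v=[-6.3466]
Step 10: x=[6.6814] v=[-6.0985]
Step 11: x=[6.1177] v=[-5.6370]
Step 12: x=[5.6199] v=[-4.9782]
Step 13: x=[5.2054] v=[-4.1452]
Step 14: x=[4.8887] v=[-3.1671]
Step 15: x=[4.6809] v=[-2.0781]
Step 16: x=[4.5893] v=[-0.9164]
Step 17: x=[4.6170] v=[0.2774]
First v>=0 after going negative at step 17, time=1.7000

Answer: 1.7000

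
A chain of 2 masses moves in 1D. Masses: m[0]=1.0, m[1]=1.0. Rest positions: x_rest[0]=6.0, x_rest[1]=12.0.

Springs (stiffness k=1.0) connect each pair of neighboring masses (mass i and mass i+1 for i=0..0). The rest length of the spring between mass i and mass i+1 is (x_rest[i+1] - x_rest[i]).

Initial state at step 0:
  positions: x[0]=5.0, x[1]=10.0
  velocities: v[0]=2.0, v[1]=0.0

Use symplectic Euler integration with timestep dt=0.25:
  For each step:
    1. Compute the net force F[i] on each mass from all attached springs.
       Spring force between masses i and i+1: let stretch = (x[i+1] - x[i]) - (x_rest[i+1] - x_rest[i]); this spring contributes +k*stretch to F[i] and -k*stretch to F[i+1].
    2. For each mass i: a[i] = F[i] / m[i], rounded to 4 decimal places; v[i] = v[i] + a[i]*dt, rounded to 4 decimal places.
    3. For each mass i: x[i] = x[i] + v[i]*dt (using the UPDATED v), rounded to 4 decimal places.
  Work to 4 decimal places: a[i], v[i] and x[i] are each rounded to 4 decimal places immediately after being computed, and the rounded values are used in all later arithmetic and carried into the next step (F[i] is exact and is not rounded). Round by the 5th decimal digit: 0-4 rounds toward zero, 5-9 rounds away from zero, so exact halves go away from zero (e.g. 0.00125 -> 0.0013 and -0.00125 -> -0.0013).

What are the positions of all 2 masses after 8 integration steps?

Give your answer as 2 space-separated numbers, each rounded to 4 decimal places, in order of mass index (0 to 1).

Step 0: x=[5.0000 10.0000] v=[2.0000 0.0000]
Step 1: x=[5.4375 10.0625] v=[1.7500 0.2500]
Step 2: x=[5.7891 10.2110] v=[1.4063 0.5938]
Step 3: x=[6.0421 10.4581] v=[1.0118 0.9883]
Step 4: x=[6.1961 10.8042] v=[0.6158 1.3843]
Step 5: x=[6.2631 11.2373] v=[0.2678 1.7323]
Step 6: x=[6.2660 11.7345] v=[0.0114 1.9888]
Step 7: x=[6.2356 12.2649] v=[-0.1215 2.1217]
Step 8: x=[6.2071 12.7935] v=[-0.1142 2.1144]

Answer: 6.2071 12.7935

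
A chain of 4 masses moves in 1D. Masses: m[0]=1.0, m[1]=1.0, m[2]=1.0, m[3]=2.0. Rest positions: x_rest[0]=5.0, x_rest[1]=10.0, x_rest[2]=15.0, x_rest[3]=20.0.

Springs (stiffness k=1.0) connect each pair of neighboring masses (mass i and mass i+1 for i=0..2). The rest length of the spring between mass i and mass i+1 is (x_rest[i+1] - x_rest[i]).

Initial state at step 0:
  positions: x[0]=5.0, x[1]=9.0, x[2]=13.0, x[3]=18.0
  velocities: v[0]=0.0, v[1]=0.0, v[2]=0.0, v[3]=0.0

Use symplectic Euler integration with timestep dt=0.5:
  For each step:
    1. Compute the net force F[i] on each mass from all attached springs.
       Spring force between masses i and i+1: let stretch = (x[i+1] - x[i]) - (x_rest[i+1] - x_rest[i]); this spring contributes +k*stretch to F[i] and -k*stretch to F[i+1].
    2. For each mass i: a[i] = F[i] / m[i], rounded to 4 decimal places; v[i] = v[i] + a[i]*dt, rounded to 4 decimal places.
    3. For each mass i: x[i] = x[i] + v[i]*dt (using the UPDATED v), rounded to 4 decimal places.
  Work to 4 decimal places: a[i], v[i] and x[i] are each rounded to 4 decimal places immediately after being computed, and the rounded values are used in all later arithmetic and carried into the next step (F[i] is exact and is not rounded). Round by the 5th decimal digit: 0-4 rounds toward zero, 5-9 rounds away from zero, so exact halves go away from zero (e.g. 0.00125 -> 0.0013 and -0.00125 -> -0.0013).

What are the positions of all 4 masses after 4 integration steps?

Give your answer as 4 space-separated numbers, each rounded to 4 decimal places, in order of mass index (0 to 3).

Step 0: x=[5.0000 9.0000 13.0000 18.0000] v=[0.0000 0.0000 0.0000 0.0000]
Step 1: x=[4.7500 9.0000 13.2500 18.0000] v=[-0.5000 0.0000 0.5000 0.0000]
Step 2: x=[4.3125 9.0000 13.6250 18.0313] v=[-0.8750 0.0000 0.7500 0.0625]
Step 3: x=[3.7969 8.9844 13.9454 18.1368] v=[-1.0313 -0.0313 0.6407 0.2110]
Step 4: x=[3.3281 8.9121 14.0734 18.3434] v=[-0.9376 -0.1446 0.2559 0.4132]

Answer: 3.3281 8.9121 14.0734 18.3434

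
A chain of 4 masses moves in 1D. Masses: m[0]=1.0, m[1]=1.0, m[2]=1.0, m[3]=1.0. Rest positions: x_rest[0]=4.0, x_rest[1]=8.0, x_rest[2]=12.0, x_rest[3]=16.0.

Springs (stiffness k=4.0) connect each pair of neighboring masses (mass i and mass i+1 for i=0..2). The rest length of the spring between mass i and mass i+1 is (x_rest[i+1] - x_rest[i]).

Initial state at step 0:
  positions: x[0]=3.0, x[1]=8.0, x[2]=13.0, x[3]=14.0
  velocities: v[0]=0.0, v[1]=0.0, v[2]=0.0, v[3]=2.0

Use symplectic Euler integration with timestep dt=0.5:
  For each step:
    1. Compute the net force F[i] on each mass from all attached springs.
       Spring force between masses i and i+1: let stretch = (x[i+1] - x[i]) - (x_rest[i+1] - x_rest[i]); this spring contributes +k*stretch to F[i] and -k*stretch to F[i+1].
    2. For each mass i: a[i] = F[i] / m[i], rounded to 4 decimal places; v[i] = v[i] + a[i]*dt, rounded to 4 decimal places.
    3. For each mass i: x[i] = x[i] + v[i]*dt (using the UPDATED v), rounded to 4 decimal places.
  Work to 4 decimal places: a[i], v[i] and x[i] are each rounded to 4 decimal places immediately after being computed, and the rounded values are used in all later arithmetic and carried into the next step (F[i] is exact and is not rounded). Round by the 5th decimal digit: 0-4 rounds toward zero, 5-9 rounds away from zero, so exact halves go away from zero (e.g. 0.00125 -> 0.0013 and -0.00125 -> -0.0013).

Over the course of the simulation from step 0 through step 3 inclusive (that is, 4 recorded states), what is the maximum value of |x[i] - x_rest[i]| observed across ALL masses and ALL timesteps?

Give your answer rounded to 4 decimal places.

Step 0: x=[3.0000 8.0000 13.0000 14.0000] v=[0.0000 0.0000 0.0000 2.0000]
Step 1: x=[4.0000 8.0000 9.0000 18.0000] v=[2.0000 0.0000 -8.0000 8.0000]
Step 2: x=[5.0000 5.0000 13.0000 17.0000] v=[2.0000 -6.0000 8.0000 -2.0000]
Step 3: x=[2.0000 10.0000 13.0000 16.0000] v=[-6.0000 10.0000 0.0000 -2.0000]
Max displacement = 3.0000

Answer: 3.0000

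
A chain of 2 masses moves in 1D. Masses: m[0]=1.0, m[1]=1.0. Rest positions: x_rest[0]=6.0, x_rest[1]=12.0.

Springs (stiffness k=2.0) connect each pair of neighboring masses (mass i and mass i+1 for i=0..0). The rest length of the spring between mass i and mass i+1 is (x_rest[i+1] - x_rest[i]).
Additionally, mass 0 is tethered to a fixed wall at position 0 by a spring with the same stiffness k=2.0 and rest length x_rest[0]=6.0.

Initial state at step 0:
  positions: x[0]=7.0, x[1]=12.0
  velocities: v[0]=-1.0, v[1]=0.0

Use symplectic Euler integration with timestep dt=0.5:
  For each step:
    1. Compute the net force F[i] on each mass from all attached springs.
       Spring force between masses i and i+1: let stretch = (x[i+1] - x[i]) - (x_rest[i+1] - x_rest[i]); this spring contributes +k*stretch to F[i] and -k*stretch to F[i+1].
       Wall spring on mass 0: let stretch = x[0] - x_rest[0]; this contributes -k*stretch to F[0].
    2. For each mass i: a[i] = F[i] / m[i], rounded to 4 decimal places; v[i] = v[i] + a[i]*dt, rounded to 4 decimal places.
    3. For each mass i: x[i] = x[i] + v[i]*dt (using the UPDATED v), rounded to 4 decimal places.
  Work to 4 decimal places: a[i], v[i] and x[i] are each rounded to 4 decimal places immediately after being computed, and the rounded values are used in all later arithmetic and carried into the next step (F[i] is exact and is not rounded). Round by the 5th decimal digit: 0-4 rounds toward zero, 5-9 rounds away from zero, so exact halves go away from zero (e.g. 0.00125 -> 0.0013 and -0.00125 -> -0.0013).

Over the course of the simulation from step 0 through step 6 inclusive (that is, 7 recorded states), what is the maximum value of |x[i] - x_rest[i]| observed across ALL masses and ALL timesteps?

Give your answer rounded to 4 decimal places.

Step 0: x=[7.0000 12.0000] v=[-1.0000 0.0000]
Step 1: x=[5.5000 12.5000] v=[-3.0000 1.0000]
Step 2: x=[4.7500 12.5000] v=[-1.5000 0.0000]
Step 3: x=[5.5000 11.6250] v=[1.5000 -1.7500]
Step 4: x=[6.5625 10.6875] v=[2.1250 -1.8750]
Step 5: x=[6.4063 10.6875] v=[-0.3125 0.0000]
Step 6: x=[5.1875 11.5469] v=[-2.4376 1.7188]
Max displacement = 1.3125

Answer: 1.3125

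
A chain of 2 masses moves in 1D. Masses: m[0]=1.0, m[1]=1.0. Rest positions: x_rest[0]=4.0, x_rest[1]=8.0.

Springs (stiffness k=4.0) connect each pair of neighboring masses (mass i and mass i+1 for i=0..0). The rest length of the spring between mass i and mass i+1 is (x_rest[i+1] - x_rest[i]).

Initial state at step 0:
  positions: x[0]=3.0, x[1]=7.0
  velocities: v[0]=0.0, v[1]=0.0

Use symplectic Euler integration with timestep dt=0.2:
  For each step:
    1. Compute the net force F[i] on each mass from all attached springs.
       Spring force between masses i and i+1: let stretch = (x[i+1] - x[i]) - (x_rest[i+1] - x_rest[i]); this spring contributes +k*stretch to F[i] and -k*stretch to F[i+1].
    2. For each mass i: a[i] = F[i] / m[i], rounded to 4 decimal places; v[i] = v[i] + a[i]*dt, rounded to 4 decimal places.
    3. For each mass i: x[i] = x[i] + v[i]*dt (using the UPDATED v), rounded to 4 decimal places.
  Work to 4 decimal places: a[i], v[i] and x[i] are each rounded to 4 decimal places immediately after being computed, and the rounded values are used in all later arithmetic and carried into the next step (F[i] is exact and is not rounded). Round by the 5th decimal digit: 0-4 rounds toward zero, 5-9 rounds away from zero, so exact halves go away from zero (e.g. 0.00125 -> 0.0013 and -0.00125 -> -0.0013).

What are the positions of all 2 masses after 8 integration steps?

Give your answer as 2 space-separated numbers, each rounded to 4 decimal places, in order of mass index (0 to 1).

Answer: 3.0000 7.0000

Derivation:
Step 0: x=[3.0000 7.0000] v=[0.0000 0.0000]
Step 1: x=[3.0000 7.0000] v=[0.0000 0.0000]
Step 2: x=[3.0000 7.0000] v=[0.0000 0.0000]
Step 3: x=[3.0000 7.0000] v=[0.0000 0.0000]
Step 4: x=[3.0000 7.0000] v=[0.0000 0.0000]
Step 5: x=[3.0000 7.0000] v=[0.0000 0.0000]
Step 6: x=[3.0000 7.0000] v=[0.0000 0.0000]
Step 7: x=[3.0000 7.0000] v=[0.0000 0.0000]
Step 8: x=[3.0000 7.0000] v=[0.0000 0.0000]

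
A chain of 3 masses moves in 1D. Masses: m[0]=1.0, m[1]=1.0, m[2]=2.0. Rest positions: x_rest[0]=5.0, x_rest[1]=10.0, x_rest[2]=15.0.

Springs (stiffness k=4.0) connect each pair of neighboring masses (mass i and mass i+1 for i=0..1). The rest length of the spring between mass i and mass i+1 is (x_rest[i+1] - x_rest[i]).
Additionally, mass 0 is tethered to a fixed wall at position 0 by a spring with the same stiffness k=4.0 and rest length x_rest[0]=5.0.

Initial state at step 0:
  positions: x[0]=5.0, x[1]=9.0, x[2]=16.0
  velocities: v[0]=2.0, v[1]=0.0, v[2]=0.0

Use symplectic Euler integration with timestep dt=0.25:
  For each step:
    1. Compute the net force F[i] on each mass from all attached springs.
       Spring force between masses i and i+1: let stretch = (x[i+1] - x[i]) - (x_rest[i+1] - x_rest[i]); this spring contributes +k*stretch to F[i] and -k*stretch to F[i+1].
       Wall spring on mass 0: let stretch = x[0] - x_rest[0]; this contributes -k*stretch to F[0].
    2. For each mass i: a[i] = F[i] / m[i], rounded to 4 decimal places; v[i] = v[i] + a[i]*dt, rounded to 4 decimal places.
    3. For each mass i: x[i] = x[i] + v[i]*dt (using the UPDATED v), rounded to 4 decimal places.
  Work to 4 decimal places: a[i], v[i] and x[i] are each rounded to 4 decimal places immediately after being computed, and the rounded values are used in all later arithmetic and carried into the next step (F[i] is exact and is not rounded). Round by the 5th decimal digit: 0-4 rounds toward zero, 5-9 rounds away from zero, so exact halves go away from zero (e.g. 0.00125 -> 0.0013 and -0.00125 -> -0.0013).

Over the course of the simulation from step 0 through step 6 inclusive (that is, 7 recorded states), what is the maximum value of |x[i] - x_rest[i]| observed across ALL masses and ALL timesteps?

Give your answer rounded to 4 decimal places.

Step 0: x=[5.0000 9.0000 16.0000] v=[2.0000 0.0000 0.0000]
Step 1: x=[5.2500 9.7500 15.7500] v=[1.0000 3.0000 -1.0000]
Step 2: x=[5.3125 10.8750 15.3750] v=[0.2500 4.5000 -1.5000]
Step 3: x=[5.4375 11.7344 15.0625] v=[0.5000 3.4375 -1.2500]
Step 4: x=[5.7774 11.8516 14.9590] v=[1.3594 0.4687 -0.4141]
Step 5: x=[6.1915 11.2271 15.0921] v=[1.6562 -2.4981 0.5322]
Step 6: x=[6.3166 10.3099 15.3670] v=[0.5003 -3.6687 1.0997]
Max displacement = 1.8516

Answer: 1.8516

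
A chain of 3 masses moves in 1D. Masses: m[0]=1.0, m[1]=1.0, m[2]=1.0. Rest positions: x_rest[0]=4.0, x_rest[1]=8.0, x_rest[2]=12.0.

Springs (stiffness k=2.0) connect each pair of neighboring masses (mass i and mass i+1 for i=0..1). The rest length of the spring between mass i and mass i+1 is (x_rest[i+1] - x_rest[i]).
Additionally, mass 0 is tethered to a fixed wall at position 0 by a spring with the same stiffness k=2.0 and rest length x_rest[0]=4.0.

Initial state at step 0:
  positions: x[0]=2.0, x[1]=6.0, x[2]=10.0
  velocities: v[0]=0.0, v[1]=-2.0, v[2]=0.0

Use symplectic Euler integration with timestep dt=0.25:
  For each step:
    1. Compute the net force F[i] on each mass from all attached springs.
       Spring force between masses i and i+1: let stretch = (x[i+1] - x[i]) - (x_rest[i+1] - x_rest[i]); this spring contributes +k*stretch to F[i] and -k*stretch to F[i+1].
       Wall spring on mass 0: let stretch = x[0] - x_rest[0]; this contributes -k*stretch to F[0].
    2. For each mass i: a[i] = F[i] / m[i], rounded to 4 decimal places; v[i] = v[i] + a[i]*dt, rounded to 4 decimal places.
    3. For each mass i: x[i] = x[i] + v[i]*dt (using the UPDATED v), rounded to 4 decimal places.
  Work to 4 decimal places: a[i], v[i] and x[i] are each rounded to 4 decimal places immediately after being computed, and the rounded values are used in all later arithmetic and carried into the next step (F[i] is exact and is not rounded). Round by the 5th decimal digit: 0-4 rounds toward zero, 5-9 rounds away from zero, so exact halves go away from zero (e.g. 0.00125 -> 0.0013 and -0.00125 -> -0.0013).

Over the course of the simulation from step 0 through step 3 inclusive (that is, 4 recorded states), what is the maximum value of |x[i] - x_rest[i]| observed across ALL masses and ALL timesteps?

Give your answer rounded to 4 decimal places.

Step 0: x=[2.0000 6.0000 10.0000] v=[0.0000 -2.0000 0.0000]
Step 1: x=[2.2500 5.5000 10.0000] v=[1.0000 -2.0000 0.0000]
Step 2: x=[2.6250 5.1563 9.9375] v=[1.5000 -1.3750 -0.2500]
Step 3: x=[2.9883 5.0938 9.7774] v=[1.4532 -0.2501 -0.6406]
Max displacement = 2.9062

Answer: 2.9062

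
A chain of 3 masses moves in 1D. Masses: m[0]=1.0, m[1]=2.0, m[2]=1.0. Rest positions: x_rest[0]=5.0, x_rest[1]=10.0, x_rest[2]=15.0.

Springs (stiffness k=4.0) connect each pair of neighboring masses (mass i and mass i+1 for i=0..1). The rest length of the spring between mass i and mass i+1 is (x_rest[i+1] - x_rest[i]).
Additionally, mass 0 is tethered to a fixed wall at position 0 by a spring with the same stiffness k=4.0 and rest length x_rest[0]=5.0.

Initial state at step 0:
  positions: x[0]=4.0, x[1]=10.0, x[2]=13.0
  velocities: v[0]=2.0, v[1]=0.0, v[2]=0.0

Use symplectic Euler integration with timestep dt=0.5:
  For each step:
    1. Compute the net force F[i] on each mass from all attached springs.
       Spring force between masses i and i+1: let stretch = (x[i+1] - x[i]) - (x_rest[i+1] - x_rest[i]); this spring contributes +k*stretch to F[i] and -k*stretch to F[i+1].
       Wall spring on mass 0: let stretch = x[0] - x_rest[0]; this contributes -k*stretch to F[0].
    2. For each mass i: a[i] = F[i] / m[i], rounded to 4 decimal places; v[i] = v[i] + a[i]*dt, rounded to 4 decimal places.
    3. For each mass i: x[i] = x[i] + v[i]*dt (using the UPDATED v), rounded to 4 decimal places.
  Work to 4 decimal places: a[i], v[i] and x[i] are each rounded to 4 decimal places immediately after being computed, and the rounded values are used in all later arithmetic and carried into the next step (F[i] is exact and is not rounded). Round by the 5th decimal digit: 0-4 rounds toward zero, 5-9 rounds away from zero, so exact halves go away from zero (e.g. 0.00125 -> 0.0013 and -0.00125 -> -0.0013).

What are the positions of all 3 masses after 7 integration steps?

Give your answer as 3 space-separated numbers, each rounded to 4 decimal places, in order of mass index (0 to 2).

Step 0: x=[4.0000 10.0000 13.0000] v=[2.0000 0.0000 0.0000]
Step 1: x=[7.0000 8.5000 15.0000] v=[6.0000 -3.0000 4.0000]
Step 2: x=[4.5000 9.5000 15.5000] v=[-5.0000 2.0000 1.0000]
Step 3: x=[2.5000 11.0000 15.0000] v=[-4.0000 3.0000 -1.0000]
Step 4: x=[6.5000 10.2500 15.5000] v=[8.0000 -1.5000 1.0000]
Step 5: x=[7.7500 10.2500 15.7500] v=[2.5000 0.0000 0.5000]
Step 6: x=[3.7500 11.7500 15.5000] v=[-8.0000 3.0000 -0.5000]
Step 7: x=[4.0000 11.1250 16.5000] v=[0.5000 -1.2500 2.0000]

Answer: 4.0000 11.1250 16.5000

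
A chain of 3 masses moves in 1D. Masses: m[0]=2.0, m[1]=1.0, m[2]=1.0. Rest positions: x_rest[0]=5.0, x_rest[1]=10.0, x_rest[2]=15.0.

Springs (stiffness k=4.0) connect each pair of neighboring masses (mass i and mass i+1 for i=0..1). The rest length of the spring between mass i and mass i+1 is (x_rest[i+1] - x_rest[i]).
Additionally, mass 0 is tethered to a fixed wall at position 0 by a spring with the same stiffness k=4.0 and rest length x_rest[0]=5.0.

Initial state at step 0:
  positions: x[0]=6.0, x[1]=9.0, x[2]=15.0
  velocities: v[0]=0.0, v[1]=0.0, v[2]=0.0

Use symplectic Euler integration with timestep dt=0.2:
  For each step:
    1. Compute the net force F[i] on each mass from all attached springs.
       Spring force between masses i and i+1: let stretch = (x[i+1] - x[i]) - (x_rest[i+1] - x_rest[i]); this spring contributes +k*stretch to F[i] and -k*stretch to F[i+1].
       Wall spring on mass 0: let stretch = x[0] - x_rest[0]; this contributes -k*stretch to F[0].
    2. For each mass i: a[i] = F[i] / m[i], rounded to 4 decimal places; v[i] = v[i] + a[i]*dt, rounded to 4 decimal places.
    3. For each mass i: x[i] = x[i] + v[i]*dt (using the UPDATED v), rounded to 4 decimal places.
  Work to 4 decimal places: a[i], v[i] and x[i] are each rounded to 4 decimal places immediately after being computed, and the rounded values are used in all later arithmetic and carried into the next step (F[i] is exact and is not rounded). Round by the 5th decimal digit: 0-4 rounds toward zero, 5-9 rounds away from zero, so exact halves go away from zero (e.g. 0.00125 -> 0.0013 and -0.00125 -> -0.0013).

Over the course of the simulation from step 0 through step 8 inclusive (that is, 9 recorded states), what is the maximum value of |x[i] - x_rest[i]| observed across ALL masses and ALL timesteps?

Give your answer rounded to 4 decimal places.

Step 0: x=[6.0000 9.0000 15.0000] v=[0.0000 0.0000 0.0000]
Step 1: x=[5.7600 9.4800 14.8400] v=[-1.2000 2.4000 -0.8000]
Step 2: x=[5.3568 10.2224 14.6224] v=[-2.0160 3.7120 -1.0880]
Step 3: x=[4.9143 10.8903 14.5008] v=[-2.2125 3.3395 -0.6080]
Step 4: x=[4.5567 11.1797 14.6015] v=[-1.7878 1.4471 0.5036]
Step 5: x=[4.3644 10.9569 14.9547] v=[-0.9613 -1.1139 1.7662]
Step 6: x=[4.3504 10.3190 15.4683] v=[-0.0701 -3.1897 2.5680]
Step 7: x=[4.4658 9.5500 15.9580] v=[0.5772 -3.8451 2.4486]
Step 8: x=[4.6307 8.9928 16.2224] v=[0.8246 -2.7861 1.3222]
Max displacement = 1.2224

Answer: 1.2224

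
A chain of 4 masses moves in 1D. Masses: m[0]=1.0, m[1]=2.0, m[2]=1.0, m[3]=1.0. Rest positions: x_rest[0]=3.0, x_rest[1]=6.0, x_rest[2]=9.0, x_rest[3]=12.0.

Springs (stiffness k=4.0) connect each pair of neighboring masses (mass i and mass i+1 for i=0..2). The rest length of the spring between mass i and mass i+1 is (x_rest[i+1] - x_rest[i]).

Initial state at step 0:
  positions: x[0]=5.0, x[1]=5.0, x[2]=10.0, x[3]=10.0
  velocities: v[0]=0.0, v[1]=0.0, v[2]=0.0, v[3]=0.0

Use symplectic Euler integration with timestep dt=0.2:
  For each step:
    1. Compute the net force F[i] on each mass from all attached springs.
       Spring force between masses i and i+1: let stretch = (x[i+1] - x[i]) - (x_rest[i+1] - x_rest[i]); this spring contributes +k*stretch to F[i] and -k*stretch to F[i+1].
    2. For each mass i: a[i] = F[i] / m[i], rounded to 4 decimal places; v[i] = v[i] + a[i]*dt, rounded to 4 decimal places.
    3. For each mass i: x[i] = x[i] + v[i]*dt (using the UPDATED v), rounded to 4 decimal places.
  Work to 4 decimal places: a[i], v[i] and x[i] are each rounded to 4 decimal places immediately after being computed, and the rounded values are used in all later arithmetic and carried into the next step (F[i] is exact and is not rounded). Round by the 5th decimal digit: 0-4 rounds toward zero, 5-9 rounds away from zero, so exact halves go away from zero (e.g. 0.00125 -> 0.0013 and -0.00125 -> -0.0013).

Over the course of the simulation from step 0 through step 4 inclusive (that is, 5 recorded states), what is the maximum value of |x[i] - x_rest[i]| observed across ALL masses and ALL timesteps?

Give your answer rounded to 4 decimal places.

Step 0: x=[5.0000 5.0000 10.0000 10.0000] v=[0.0000 0.0000 0.0000 0.0000]
Step 1: x=[4.5200 5.4000 9.2000 10.4800] v=[-2.4000 2.0000 -4.0000 2.4000]
Step 2: x=[3.7008 6.0336 7.9968 11.2352] v=[-4.0960 3.1680 -6.0160 3.7760]
Step 3: x=[2.7748 6.6376 6.9976 11.9523] v=[-4.6298 3.0202 -4.9958 3.5853]
Step 4: x=[1.9869 6.9614 6.7336 12.3566] v=[-3.9396 1.6191 -1.3200 2.0215]
Max displacement = 2.2664

Answer: 2.2664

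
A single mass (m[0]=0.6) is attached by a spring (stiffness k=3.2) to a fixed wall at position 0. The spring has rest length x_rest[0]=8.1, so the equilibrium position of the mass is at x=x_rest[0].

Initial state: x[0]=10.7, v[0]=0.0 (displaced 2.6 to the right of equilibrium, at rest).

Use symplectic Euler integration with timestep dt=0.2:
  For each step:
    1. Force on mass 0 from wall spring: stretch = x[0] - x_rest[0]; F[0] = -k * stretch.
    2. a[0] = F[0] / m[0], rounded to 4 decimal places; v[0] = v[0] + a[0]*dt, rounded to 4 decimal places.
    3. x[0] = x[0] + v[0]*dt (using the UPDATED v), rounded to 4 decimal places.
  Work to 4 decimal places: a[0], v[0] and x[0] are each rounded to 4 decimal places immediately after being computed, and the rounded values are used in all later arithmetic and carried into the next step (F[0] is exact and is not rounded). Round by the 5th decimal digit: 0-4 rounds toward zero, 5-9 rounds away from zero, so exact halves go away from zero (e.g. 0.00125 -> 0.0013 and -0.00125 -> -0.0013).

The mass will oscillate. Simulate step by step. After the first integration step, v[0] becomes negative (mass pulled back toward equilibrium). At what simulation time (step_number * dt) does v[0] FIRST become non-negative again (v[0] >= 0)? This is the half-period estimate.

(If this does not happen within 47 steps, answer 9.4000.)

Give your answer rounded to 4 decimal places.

Answer: 1.4000

Derivation:
Step 0: x=[10.7000] v=[0.0000]
Step 1: x=[10.1453] v=[-2.7733]
Step 2: x=[9.1543] v=[-4.9550]
Step 3: x=[7.9384] v=[-6.0796]
Step 4: x=[6.7570] v=[-5.9072]
Step 5: x=[5.8621] v=[-4.4747]
Step 6: x=[5.4446] v=[-2.0876]
Step 7: x=[5.5936] v=[0.7448]
First v>=0 after going negative at step 7, time=1.4000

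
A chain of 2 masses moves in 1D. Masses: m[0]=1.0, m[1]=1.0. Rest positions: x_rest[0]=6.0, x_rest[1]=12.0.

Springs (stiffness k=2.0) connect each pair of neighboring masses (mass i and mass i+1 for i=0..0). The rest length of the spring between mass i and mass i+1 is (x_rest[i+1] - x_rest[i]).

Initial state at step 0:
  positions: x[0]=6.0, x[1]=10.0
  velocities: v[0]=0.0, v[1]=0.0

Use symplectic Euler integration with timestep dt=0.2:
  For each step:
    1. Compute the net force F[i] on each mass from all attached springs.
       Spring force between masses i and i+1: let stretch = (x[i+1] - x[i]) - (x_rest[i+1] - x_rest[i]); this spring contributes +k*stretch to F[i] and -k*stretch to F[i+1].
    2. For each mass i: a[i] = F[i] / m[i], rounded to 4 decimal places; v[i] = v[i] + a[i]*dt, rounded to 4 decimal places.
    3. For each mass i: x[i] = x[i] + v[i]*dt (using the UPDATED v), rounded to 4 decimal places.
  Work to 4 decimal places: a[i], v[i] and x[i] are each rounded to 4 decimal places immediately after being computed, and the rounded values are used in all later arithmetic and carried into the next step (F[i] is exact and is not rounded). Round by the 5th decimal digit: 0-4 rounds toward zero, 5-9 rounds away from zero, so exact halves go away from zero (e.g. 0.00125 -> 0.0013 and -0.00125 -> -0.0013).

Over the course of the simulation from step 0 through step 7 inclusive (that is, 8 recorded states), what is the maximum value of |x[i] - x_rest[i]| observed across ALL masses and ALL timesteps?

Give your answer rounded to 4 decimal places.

Answer: 2.0131

Derivation:
Step 0: x=[6.0000 10.0000] v=[0.0000 0.0000]
Step 1: x=[5.8400 10.1600] v=[-0.8000 0.8000]
Step 2: x=[5.5456 10.4544] v=[-1.4720 1.4720]
Step 3: x=[5.1639 10.8361] v=[-1.9085 1.9085]
Step 4: x=[4.7560 11.2440] v=[-2.0396 2.0396]
Step 5: x=[4.3871 11.6129] v=[-1.8444 1.8444]
Step 6: x=[4.1163 11.8837] v=[-1.3541 1.3541]
Step 7: x=[3.9869 12.0131] v=[-0.6471 0.6471]
Max displacement = 2.0131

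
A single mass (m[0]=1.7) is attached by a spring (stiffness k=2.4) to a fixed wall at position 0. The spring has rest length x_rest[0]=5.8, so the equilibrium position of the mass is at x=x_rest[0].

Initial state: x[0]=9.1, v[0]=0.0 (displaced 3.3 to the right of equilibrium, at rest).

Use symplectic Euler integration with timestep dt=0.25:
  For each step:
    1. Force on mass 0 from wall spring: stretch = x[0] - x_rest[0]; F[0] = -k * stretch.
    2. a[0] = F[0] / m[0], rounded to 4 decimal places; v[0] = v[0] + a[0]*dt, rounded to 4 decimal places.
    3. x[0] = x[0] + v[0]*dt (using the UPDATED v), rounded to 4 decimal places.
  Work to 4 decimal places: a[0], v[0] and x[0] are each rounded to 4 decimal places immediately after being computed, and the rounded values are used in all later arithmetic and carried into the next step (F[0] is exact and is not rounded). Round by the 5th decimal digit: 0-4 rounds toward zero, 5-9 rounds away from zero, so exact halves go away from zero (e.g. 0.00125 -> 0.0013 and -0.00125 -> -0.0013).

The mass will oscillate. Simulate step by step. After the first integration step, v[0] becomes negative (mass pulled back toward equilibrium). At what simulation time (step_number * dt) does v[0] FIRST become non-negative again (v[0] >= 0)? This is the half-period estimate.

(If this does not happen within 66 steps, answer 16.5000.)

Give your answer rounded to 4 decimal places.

Answer: 2.7500

Derivation:
Step 0: x=[9.1000] v=[0.0000]
Step 1: x=[8.8088] v=[-1.1647]
Step 2: x=[8.2522] v=[-2.2266]
Step 3: x=[7.4792] v=[-3.0921]
Step 4: x=[6.5580] v=[-3.6848]
Step 5: x=[5.5699] v=[-3.9523]
Step 6: x=[4.6021] v=[-3.8711]
Step 7: x=[3.7400] v=[-3.4483]
Step 8: x=[3.0597] v=[-2.7213]
Step 9: x=[2.6212] v=[-1.7541]
Step 10: x=[2.4632] v=[-0.6322]
Step 11: x=[2.5996] v=[0.5455]
First v>=0 after going negative at step 11, time=2.7500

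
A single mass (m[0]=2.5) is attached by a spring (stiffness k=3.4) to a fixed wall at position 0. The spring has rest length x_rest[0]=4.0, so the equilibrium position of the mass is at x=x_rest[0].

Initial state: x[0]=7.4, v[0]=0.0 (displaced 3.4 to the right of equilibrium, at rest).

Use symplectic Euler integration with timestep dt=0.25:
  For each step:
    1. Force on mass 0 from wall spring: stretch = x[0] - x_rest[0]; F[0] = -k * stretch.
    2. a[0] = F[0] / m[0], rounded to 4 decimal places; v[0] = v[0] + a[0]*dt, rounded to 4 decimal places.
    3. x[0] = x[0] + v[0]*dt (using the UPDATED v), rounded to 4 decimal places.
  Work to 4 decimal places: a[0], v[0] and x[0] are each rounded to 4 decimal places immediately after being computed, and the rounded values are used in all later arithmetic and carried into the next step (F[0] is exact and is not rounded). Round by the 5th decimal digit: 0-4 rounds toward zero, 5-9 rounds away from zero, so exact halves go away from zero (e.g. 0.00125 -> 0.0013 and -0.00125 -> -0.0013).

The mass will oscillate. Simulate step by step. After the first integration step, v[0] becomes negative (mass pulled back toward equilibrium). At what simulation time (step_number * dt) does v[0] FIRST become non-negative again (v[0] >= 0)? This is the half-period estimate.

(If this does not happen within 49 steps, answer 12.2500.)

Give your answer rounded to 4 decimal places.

Step 0: x=[7.4000] v=[0.0000]
Step 1: x=[7.1110] v=[-1.1560]
Step 2: x=[6.5576] v=[-2.2138]
Step 3: x=[5.7868] v=[-3.0834]
Step 4: x=[4.8641] v=[-3.6909]
Step 5: x=[3.8679] v=[-3.9847]
Step 6: x=[2.8830] v=[-3.9398]
Step 7: x=[1.9930] v=[-3.5600]
Step 8: x=[1.2736] v=[-2.8776]
Step 9: x=[0.7860] v=[-1.9506]
Step 10: x=[0.5715] v=[-0.8579]
Step 11: x=[0.6485] v=[0.3078]
First v>=0 after going negative at step 11, time=2.7500

Answer: 2.7500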